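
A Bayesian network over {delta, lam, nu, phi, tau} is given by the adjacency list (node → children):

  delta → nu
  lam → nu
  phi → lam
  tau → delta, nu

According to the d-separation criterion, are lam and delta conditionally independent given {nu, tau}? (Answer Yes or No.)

There are 2 undirected paths between lam and delta; checking each against the conditioning set {nu, tau}:
Path 1: lam → nu ← tau → delta
  tau is a fork here and tau is conditioned on, so the path is blocked at tau.
Path 2: lam → nu ← delta
  nu is a collider and nu is conditioned on, which opens it — no node blocks this path, so it is active.
Since the path lam → nu ← delta is active, lam and delta are not d-separated given {nu, tau}.

No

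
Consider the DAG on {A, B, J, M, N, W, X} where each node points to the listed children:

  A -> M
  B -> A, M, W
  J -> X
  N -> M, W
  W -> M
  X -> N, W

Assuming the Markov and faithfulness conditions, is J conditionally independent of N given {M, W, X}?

Yes

There are 5 undirected paths between J and N; checking each against the conditioning set {M, W, X}:
Path 1: J → X → W ← B → M ← N
  X is a chain here and X is conditioned on, so the path is blocked at X.
Path 2: J → X → W ← B → A → M ← N
  X is a chain here and X is conditioned on, so the path is blocked at X.
Path 3: J → X → W ← N
  X is a chain here and X is conditioned on, so the path is blocked at X.
Path 4: J → X → W → M ← N
  X is a chain here and X is conditioned on, so the path is blocked at X.
Path 5: J → X → N
  X is a chain here and X is conditioned on, so the path is blocked at X.
All paths are blocked; J ⊥ N | {M, W, X} holds.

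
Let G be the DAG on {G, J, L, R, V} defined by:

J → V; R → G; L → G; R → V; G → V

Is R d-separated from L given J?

There are 2 undirected paths between R and L; checking each against the conditioning set {J}:
Path 1: R → V ← G ← L
  V is a collider here and neither V nor any of its descendants is conditioned on, so the collider stays closed — the path is blocked at V.
Path 2: R → G ← L
  G is a collider here and neither G nor any of its descendants is conditioned on, so the collider stays closed — the path is blocked at G.
Since every path is blocked, d-separation holds.

Yes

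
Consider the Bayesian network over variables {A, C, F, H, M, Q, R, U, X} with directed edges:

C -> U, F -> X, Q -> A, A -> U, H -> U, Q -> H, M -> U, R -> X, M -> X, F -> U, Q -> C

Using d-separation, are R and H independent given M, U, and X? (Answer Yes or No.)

There are 6 undirected paths between R and H; checking each against the conditioning set {M, U, X}:
  1. R → X ← F → U ← H — X:collider[open]; F:fork[open]; U:collider[open] ⇒ active
  2. R → X ← F → U ← C ← Q → H — X:collider[open]; F:fork[open]; U:collider[open]; C:chain[open]; Q:fork[open] ⇒ active
  3. R → X ← F → U ← A ← Q → H — X:collider[open]; F:fork[open]; U:collider[open]; A:chain[open]; Q:fork[open] ⇒ active
  4. R → X ← M → U ← H — X:collider[open]; M:fork[blocks]; U:collider[open] ⇒ blocked
  5. R → X ← M → U ← C ← Q → H — X:collider[open]; M:fork[blocks]; U:collider[open]; C:chain[open]; Q:fork[open] ⇒ blocked
  6. R → X ← M → U ← A ← Q → H — X:collider[open]; M:fork[blocks]; U:collider[open]; A:chain[open]; Q:fork[open] ⇒ blocked
At least one path is unblocked, so d-separation fails.

No — R and H are not d-separated given {M, U, X}.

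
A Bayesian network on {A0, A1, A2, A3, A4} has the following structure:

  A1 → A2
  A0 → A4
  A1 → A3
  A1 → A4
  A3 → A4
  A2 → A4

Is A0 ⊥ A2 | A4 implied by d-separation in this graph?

No — A0 and A2 are not d-separated given {A4}.

There are 3 undirected paths between A0 and A2; checking each against the conditioning set {A4}:
Path 1: A0 → A4 ← A3 ← A1 → A2
  A4 is a collider and A4 is conditioned on, which opens it; A3 is a chain and A3 is not conditioned on; A1 is a fork and A1 is not conditioned on — no node blocks this path, so it is active.
Path 2: A0 → A4 ← A2
  A4 is a collider and A4 is conditioned on, which opens it — no node blocks this path, so it is active.
Path 3: A0 → A4 ← A1 → A2
  A4 is a collider and A4 is conditioned on, which opens it; A1 is a fork and A1 is not conditioned on — no node blocks this path, so it is active.
At least one path is unblocked, so d-separation fails.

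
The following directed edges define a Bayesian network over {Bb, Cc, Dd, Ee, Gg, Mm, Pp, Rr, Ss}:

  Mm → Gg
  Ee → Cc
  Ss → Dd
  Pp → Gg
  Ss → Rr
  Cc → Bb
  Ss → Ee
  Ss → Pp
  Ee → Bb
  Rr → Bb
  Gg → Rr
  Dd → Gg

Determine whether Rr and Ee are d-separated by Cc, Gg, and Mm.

No

There are 5 undirected paths between Rr and Ee; checking each against the conditioning set {Cc, Gg, Mm}:
Path 1: Rr ← Gg ← Pp ← Ss → Ee
  Gg is a chain here and Gg is conditioned on, so the path is blocked at Gg.
Path 2: Rr ← Gg ← Dd ← Ss → Ee
  Gg is a chain here and Gg is conditioned on, so the path is blocked at Gg.
Path 3: Rr ← Ss → Ee
  Ss is a fork and Ss is not conditioned on — no node blocks this path, so it is active.
Path 4: Rr → Bb ← Ee
  Bb is a collider here and neither Bb nor any of its descendants is conditioned on, so the collider stays closed — the path is blocked at Bb.
Path 5: Rr → Bb ← Cc ← Ee
  Bb is a collider here and neither Bb nor any of its descendants is conditioned on, so the collider stays closed — the path is blocked at Bb.
Since the path Rr ← Ss → Ee is active, Rr and Ee are not d-separated given {Cc, Gg, Mm}.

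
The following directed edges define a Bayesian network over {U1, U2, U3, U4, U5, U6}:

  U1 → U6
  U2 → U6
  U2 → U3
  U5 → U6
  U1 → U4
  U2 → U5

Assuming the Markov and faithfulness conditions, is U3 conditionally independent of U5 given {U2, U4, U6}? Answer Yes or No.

We examine all 2 paths between U3 and U5:
  1. U3 ← U2 → U6 ← U5 — U2:fork[blocks]; U6:collider[open] ⇒ blocked
  2. U3 ← U2 → U5 — U2:fork[blocks] ⇒ blocked
Since every path is blocked, d-separation holds.

Yes — U3 and U5 are d-separated given {U2, U4, U6}.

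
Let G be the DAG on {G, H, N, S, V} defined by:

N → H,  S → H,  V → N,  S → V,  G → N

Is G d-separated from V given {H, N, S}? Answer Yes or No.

No

There are 2 undirected paths between G and V; checking each against the conditioning set {H, N, S}:
  1. G → N ← V — N:collider[open] ⇒ active
  2. G → N → H ← S → V — N:chain[blocks]; H:collider[open]; S:fork[blocks] ⇒ blocked
At least one path is unblocked, so d-separation fails.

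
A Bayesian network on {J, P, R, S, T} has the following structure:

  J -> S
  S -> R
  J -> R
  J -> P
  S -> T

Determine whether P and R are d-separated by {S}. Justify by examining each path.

2 paths connect P and R; each must be blocked for d-separation to hold:
  1. P ← J → S → R — J:fork[open]; S:chain[blocks] ⇒ blocked
  2. P ← J → R — J:fork[open] ⇒ active
Since the path P ← J → R is active, P and R are not d-separated given {S}.

No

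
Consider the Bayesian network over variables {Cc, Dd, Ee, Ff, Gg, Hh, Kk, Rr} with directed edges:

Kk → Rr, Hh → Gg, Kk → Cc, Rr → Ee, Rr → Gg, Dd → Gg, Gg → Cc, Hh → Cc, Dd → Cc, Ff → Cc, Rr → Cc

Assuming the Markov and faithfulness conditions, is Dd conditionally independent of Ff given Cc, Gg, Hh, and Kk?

5 paths connect Dd and Ff; each must be blocked for d-separation to hold:
  1. Dd → Gg ← Rr ← Kk → Cc ← Ff — Gg:collider[open]; Rr:chain[open]; Kk:fork[blocks]; Cc:collider[open] ⇒ blocked
  2. Dd → Gg ← Rr → Cc ← Ff — Gg:collider[open]; Rr:fork[open]; Cc:collider[open] ⇒ active
  3. Dd → Gg ← Hh → Cc ← Ff — Gg:collider[open]; Hh:fork[blocks]; Cc:collider[open] ⇒ blocked
  4. Dd → Gg → Cc ← Ff — Gg:chain[blocks]; Cc:collider[open] ⇒ blocked
  5. Dd → Cc ← Ff — Cc:collider[open] ⇒ active
Since the path Dd → Gg ← Rr → Cc ← Ff is active, Dd and Ff are not d-separated given {Cc, Gg, Hh, Kk}.

No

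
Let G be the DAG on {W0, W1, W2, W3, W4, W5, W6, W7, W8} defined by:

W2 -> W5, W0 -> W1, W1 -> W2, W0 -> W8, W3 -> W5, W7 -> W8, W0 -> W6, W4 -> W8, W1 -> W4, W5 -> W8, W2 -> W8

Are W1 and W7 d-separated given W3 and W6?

Yes — W1 and W7 are d-separated given {W3, W6}.

Enumerating the 4 paths from W1 to W7 and testing each for blocking by {W3, W6}:
Path 1: W1 ← W0 → W8 ← W7
  W8 is a collider here and neither W8 nor any of its descendants is conditioned on, so the collider stays closed — the path is blocked at W8.
Path 2: W1 → W2 → W5 → W8 ← W7
  W8 is a collider here and neither W8 nor any of its descendants is conditioned on, so the collider stays closed — the path is blocked at W8.
Path 3: W1 → W2 → W8 ← W7
  W8 is a collider here and neither W8 nor any of its descendants is conditioned on, so the collider stays closed — the path is blocked at W8.
Path 4: W1 → W4 → W8 ← W7
  W8 is a collider here and neither W8 nor any of its descendants is conditioned on, so the collider stays closed — the path is blocked at W8.
Since every path is blocked, d-separation holds.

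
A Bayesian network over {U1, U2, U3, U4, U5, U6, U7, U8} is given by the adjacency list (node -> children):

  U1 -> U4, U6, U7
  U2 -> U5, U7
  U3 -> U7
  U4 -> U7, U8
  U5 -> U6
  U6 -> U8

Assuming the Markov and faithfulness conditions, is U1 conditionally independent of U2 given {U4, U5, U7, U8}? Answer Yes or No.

Enumerating the 6 paths from U1 to U2 and testing each for blocking by {U4, U5, U7, U8}:
Path 1: U1 → U7 ← U2
  U7 is a collider and U7 is conditioned on, which opens it — no node blocks this path, so it is active.
Path 2: U1 → U7 ← U4 → U8 ← U6 ← U5 ← U2
  U4 is a fork here and U4 is conditioned on, so the path is blocked at U4.
Path 3: U1 → U6 → U8 ← U4 → U7 ← U2
  U4 is a fork here and U4 is conditioned on, so the path is blocked at U4.
Path 4: U1 → U6 ← U5 ← U2
  U5 is a chain here and U5 is conditioned on, so the path is blocked at U5.
Path 5: U1 → U4 → U7 ← U2
  U4 is a chain here and U4 is conditioned on, so the path is blocked at U4.
Path 6: U1 → U4 → U8 ← U6 ← U5 ← U2
  U4 is a chain here and U4 is conditioned on, so the path is blocked at U4.
Because an active path exists, U1 and U2 are not d-separated.

No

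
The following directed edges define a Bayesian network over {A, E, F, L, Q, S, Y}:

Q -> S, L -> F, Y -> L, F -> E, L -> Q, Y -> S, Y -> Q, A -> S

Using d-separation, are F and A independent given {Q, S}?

4 paths connect F and A; each must be blocked for d-separation to hold:
Path 1: F ← L ← Y → Q → S ← A
  Q is a chain here and Q is conditioned on, so the path is blocked at Q.
Path 2: F ← L ← Y → S ← A
  L is a chain and L is not conditioned on; Y is a fork and Y is not conditioned on; S is a collider and S is conditioned on, which opens it — no node blocks this path, so it is active.
Path 3: F ← L → Q ← Y → S ← A
  L is a fork and L is not conditioned on; Q is a collider and Q is conditioned on, which opens it; Y is a fork and Y is not conditioned on; S is a collider and S is conditioned on, which opens it — no node blocks this path, so it is active.
Path 4: F ← L → Q → S ← A
  Q is a chain here and Q is conditioned on, so the path is blocked at Q.
At least one path is unblocked, so d-separation fails.

No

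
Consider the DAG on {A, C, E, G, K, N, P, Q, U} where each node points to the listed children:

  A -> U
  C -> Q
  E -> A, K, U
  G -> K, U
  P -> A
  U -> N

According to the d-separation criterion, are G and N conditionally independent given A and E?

No

Enumerating the 3 paths from G to N and testing each for blocking by {A, E}:
Path 1: G → U → N
  U is a chain and U is not conditioned on — no node blocks this path, so it is active.
Path 2: G → K ← E → A → U → N
  K is a collider here and neither K nor any of its descendants is conditioned on, so the collider stays closed — the path is blocked at K.
Path 3: G → K ← E → U → N
  K is a collider here and neither K nor any of its descendants is conditioned on, so the collider stays closed — the path is blocked at K.
Since the path G → U → N is active, G and N are not d-separated given {A, E}.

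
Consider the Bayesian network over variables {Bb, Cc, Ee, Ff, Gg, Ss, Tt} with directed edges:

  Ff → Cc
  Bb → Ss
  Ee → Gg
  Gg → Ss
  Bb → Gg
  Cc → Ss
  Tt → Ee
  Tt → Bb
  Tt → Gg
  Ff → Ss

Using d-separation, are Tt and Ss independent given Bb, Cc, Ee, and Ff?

6 paths connect Tt and Ss; each must be blocked for d-separation to hold:
Path 1: Tt → Ee → Gg ← Bb → Ss
  Ee is a chain here and Ee is conditioned on, so the path is blocked at Ee.
Path 2: Tt → Ee → Gg → Ss
  Ee is a chain here and Ee is conditioned on, so the path is blocked at Ee.
Path 3: Tt → Bb → Ss
  Bb is a chain here and Bb is conditioned on, so the path is blocked at Bb.
Path 4: Tt → Bb → Gg → Ss
  Bb is a chain here and Bb is conditioned on, so the path is blocked at Bb.
Path 5: Tt → Gg ← Bb → Ss
  Gg is a collider here and neither Gg nor any of its descendants is conditioned on, so the collider stays closed — the path is blocked at Gg.
Path 6: Tt → Gg → Ss
  Gg is a chain and Gg is not conditioned on — no node blocks this path, so it is active.
Because an active path exists, Tt and Ss are not d-separated.

No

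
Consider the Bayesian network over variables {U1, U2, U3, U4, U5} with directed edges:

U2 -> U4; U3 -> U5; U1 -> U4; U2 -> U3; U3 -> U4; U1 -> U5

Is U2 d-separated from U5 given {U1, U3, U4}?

4 paths connect U2 and U5; each must be blocked for d-separation to hold:
Path 1: U2 → U4 ← U1 → U5
  U1 is a fork here and U1 is conditioned on, so the path is blocked at U1.
Path 2: U2 → U4 ← U3 → U5
  U3 is a fork here and U3 is conditioned on, so the path is blocked at U3.
Path 3: U2 → U3 → U5
  U3 is a chain here and U3 is conditioned on, so the path is blocked at U3.
Path 4: U2 → U3 → U4 ← U1 → U5
  U3 is a chain here and U3 is conditioned on, so the path is blocked at U3.
All paths are blocked; U2 ⊥ U5 | {U1, U3, U4} holds.

Yes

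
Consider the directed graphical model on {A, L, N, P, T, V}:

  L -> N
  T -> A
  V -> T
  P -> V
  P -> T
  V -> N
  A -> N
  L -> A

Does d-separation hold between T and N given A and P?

There are 4 undirected paths between T and N; checking each against the conditioning set {A, P}:
  1. T ← V → N — V:fork[open] ⇒ active
  2. T ← P → V → N — P:fork[blocks]; V:chain[open] ⇒ blocked
  3. T → A → N — A:chain[blocks] ⇒ blocked
  4. T → A ← L → N — A:collider[open]; L:fork[open] ⇒ active
At least one path is unblocked, so d-separation fails.

No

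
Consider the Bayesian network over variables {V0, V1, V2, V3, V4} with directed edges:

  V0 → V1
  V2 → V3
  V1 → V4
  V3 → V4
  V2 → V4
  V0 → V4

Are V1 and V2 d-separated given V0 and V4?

Enumerating the 4 paths from V1 to V2 and testing each for blocking by {V0, V4}:
Path 1: V1 → V4 ← V3 ← V2
  V4 is a collider and V4 is conditioned on, which opens it; V3 is a chain and V3 is not conditioned on — no node blocks this path, so it is active.
Path 2: V1 → V4 ← V2
  V4 is a collider and V4 is conditioned on, which opens it — no node blocks this path, so it is active.
Path 3: V1 ← V0 → V4 ← V3 ← V2
  V0 is a fork here and V0 is conditioned on, so the path is blocked at V0.
Path 4: V1 ← V0 → V4 ← V2
  V0 is a fork here and V0 is conditioned on, so the path is blocked at V0.
Since the path V1 → V4 ← V3 ← V2 is active, V1 and V2 are not d-separated given {V0, V4}.

No — V1 and V2 are not d-separated given {V0, V4}.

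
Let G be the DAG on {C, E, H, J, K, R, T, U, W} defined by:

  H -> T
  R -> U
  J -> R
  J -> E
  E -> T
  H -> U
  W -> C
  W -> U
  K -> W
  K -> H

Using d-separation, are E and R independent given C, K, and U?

No

There are 3 undirected paths between E and R; checking each against the conditioning set {C, K, U}:
  1. E → T ← H ← K → W → U ← R — T:collider[blocks]; H:chain[open]; K:fork[blocks]; W:chain[open]; U:collider[open] ⇒ blocked
  2. E → T ← H → U ← R — T:collider[blocks]; H:fork[open]; U:collider[open] ⇒ blocked
  3. E ← J → R — J:fork[open] ⇒ active
Since the path E ← J → R is active, E and R are not d-separated given {C, K, U}.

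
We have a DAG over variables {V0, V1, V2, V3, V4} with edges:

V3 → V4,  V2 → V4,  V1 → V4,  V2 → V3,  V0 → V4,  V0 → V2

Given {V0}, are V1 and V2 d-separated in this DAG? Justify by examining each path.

Yes

Enumerating the 3 paths from V1 to V2 and testing each for blocking by {V0}:
Path 1: V1 → V4 ← V0 → V2
  V4 is a collider here and neither V4 nor any of its descendants is conditioned on, so the collider stays closed — the path is blocked at V4.
Path 2: V1 → V4 ← V2
  V4 is a collider here and neither V4 nor any of its descendants is conditioned on, so the collider stays closed — the path is blocked at V4.
Path 3: V1 → V4 ← V3 ← V2
  V4 is a collider here and neither V4 nor any of its descendants is conditioned on, so the collider stays closed — the path is blocked at V4.
Since every path is blocked, d-separation holds.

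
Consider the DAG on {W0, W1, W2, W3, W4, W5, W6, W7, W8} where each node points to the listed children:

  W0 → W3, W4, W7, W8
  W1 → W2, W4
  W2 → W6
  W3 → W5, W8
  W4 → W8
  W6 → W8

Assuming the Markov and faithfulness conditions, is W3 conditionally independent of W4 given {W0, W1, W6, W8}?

There are 6 undirected paths between W3 and W4; checking each against the conditioning set {W0, W1, W6, W8}:
Path 1: W3 ← W0 → W4
  W0 is a fork here and W0 is conditioned on, so the path is blocked at W0.
Path 2: W3 ← W0 → W8 ← W4
  W0 is a fork here and W0 is conditioned on, so the path is blocked at W0.
Path 3: W3 ← W0 → W8 ← W6 ← W2 ← W1 → W4
  W0 is a fork here and W0 is conditioned on, so the path is blocked at W0.
Path 4: W3 → W8 ← W4
  W8 is a collider and W8 is conditioned on, which opens it — no node blocks this path, so it is active.
Path 5: W3 → W8 ← W0 → W4
  W0 is a fork here and W0 is conditioned on, so the path is blocked at W0.
Path 6: W3 → W8 ← W6 ← W2 ← W1 → W4
  W6 is a chain here and W6 is conditioned on, so the path is blocked at W6.
Since the path W3 → W8 ← W4 is active, W3 and W4 are not d-separated given {W0, W1, W6, W8}.

No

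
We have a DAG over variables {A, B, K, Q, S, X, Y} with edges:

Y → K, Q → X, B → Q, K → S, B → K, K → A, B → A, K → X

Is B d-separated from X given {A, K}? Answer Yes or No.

No

There are 3 undirected paths between B and X; checking each against the conditioning set {A, K}:
Path 1: B → A ← K → X
  K is a fork here and K is conditioned on, so the path is blocked at K.
Path 2: B → Q → X
  Q is a chain and Q is not conditioned on — no node blocks this path, so it is active.
Path 3: B → K → X
  K is a chain here and K is conditioned on, so the path is blocked at K.
Because an active path exists, B and X are not d-separated.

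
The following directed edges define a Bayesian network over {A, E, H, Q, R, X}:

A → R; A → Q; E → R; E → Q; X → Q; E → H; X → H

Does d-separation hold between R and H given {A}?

No — R and H are not d-separated given {A}.

4 paths connect R and H; each must be blocked for d-separation to hold:
Path 1: R ← E → H
  E is a fork and E is not conditioned on — no node blocks this path, so it is active.
Path 2: R ← E → Q ← X → H
  Q is a collider here and neither Q nor any of its descendants is conditioned on, so the collider stays closed — the path is blocked at Q.
Path 3: R ← A → Q ← X → H
  A is a fork here and A is conditioned on, so the path is blocked at A.
Path 4: R ← A → Q ← E → H
  A is a fork here and A is conditioned on, so the path is blocked at A.
At least one path is unblocked, so d-separation fails.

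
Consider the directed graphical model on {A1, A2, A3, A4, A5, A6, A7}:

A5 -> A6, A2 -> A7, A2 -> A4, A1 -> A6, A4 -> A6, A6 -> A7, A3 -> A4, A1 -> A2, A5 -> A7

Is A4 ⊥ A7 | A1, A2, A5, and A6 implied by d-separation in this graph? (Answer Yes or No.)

We examine all 6 paths between A4 and A7:
  1. A4 → A6 → A7 — A6:chain[blocks] ⇒ blocked
  2. A4 → A6 ← A5 → A7 — A6:collider[open]; A5:fork[blocks] ⇒ blocked
  3. A4 → A6 ← A1 → A2 → A7 — A6:collider[open]; A1:fork[blocks]; A2:chain[blocks] ⇒ blocked
  4. A4 ← A2 → A7 — A2:fork[blocks] ⇒ blocked
  5. A4 ← A2 ← A1 → A6 → A7 — A2:chain[blocks]; A1:fork[blocks]; A6:chain[blocks] ⇒ blocked
  6. A4 ← A2 ← A1 → A6 ← A5 → A7 — A2:chain[blocks]; A1:fork[blocks]; A6:collider[open]; A5:fork[blocks] ⇒ blocked
Every path is blocked, so A4 and A7 are d-separated given {A1, A2, A5, A6}.

Yes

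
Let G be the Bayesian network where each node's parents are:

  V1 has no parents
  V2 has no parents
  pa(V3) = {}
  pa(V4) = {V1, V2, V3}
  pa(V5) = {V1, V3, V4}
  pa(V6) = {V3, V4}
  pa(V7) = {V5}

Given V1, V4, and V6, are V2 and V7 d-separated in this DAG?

We examine all 4 paths between V2 and V7:
Path 1: V2 → V4 ← V3 → V5 → V7
  V4 is a collider and V4 is conditioned on, which opens it; V3 is a fork and V3 is not conditioned on; V5 is a chain and V5 is not conditioned on — no node blocks this path, so it is active.
Path 2: V2 → V4 ← V1 → V5 → V7
  V1 is a fork here and V1 is conditioned on, so the path is blocked at V1.
Path 3: V2 → V4 → V6 ← V3 → V5 → V7
  V4 is a chain here and V4 is conditioned on, so the path is blocked at V4.
Path 4: V2 → V4 → V5 → V7
  V4 is a chain here and V4 is conditioned on, so the path is blocked at V4.
Because an active path exists, V2 and V7 are not d-separated.

No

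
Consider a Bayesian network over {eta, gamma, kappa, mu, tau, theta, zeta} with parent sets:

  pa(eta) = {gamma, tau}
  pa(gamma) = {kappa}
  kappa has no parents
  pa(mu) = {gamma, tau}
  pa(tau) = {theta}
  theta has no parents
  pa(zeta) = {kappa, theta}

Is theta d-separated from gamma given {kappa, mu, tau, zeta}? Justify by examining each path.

Yes

Enumerating the 3 paths from theta to gamma and testing each for blocking by {kappa, mu, tau, zeta}:
Path 1: theta → tau → mu ← gamma
  tau is a chain here and tau is conditioned on, so the path is blocked at tau.
Path 2: theta → tau → eta ← gamma
  tau is a chain here and tau is conditioned on, so the path is blocked at tau.
Path 3: theta → zeta ← kappa → gamma
  kappa is a fork here and kappa is conditioned on, so the path is blocked at kappa.
Since every path is blocked, d-separation holds.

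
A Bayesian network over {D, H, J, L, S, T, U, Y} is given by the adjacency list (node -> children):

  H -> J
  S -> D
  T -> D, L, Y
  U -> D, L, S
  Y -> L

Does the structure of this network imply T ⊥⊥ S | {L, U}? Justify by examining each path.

We examine all 6 paths between T and S:
  1. T → D ← S — D:collider[blocks] ⇒ blocked
  2. T → D ← U → S — D:collider[blocks]; U:fork[blocks] ⇒ blocked
  3. T → Y → L ← U → D ← S — Y:chain[open]; L:collider[open]; U:fork[blocks]; D:collider[blocks] ⇒ blocked
  4. T → Y → L ← U → S — Y:chain[open]; L:collider[open]; U:fork[blocks] ⇒ blocked
  5. T → L ← U → D ← S — L:collider[open]; U:fork[blocks]; D:collider[blocks] ⇒ blocked
  6. T → L ← U → S — L:collider[open]; U:fork[blocks] ⇒ blocked
All paths are blocked; T ⊥ S | {L, U} holds.

Yes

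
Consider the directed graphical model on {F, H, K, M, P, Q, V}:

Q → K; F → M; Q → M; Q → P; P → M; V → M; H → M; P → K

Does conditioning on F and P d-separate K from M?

No

Enumerating the 4 paths from K to M and testing each for blocking by {F, P}:
  1. K ← Q → M — Q:fork[open] ⇒ active
  2. K ← Q → P → M — Q:fork[open]; P:chain[blocks] ⇒ blocked
  3. K ← P → M — P:fork[blocks] ⇒ blocked
  4. K ← P ← Q → M — P:chain[blocks]; Q:fork[open] ⇒ blocked
Since the path K ← Q → M is active, K and M are not d-separated given {F, P}.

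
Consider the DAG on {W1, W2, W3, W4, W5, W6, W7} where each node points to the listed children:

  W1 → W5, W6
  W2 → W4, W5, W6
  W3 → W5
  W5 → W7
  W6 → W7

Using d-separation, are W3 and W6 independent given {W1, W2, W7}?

No

There are 3 undirected paths between W3 and W6; checking each against the conditioning set {W1, W2, W7}:
Path 1: W3 → W5 → W7 ← W6
  W5 is a chain and W5 is not conditioned on; W7 is a collider and W7 is conditioned on, which opens it — no node blocks this path, so it is active.
Path 2: W3 → W5 ← W1 → W6
  W1 is a fork here and W1 is conditioned on, so the path is blocked at W1.
Path 3: W3 → W5 ← W2 → W6
  W2 is a fork here and W2 is conditioned on, so the path is blocked at W2.
Since the path W3 → W5 → W7 ← W6 is active, W3 and W6 are not d-separated given {W1, W2, W7}.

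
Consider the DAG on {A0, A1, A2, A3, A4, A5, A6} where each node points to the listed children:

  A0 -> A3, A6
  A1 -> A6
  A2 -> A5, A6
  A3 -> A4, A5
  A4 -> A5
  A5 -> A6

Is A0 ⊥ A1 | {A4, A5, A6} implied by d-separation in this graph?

Enumerating the 5 paths from A0 to A1 and testing each for blocking by {A4, A5, A6}:
Path 1: A0 → A3 → A4 → A5 ← A2 → A6 ← A1
  A4 is a chain here and A4 is conditioned on, so the path is blocked at A4.
Path 2: A0 → A3 → A4 → A5 → A6 ← A1
  A4 is a chain here and A4 is conditioned on, so the path is blocked at A4.
Path 3: A0 → A3 → A5 ← A2 → A6 ← A1
  A3 is a chain and A3 is not conditioned on; A5 is a collider and A5 is conditioned on, which opens it; A2 is a fork and A2 is not conditioned on; A6 is a collider and A6 is conditioned on, which opens it — no node blocks this path, so it is active.
Path 4: A0 → A3 → A5 → A6 ← A1
  A5 is a chain here and A5 is conditioned on, so the path is blocked at A5.
Path 5: A0 → A6 ← A1
  A6 is a collider and A6 is conditioned on, which opens it — no node blocks this path, so it is active.
At least one path is unblocked, so d-separation fails.

No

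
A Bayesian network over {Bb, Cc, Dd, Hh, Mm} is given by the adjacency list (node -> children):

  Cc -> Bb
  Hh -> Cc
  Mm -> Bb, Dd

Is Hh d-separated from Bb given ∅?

There is one path between Hh and Bb:
  1. Hh → Cc → Bb — Cc:chain[open] ⇒ active
Since the path Hh → Cc → Bb is active, Hh and Bb are not d-separated given ∅.

No — Hh and Bb are not d-separated given ∅.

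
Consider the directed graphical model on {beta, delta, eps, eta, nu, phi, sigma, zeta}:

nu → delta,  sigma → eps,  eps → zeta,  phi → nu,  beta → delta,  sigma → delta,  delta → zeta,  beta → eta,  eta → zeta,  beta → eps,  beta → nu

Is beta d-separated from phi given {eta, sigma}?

There are 6 undirected paths between beta and phi; checking each against the conditioning set {eta, sigma}:
Path 1: beta → eps → zeta ← delta ← nu ← phi
  zeta is a collider here and neither zeta nor any of its descendants is conditioned on, so the collider stays closed — the path is blocked at zeta.
Path 2: beta → eps ← sigma → delta ← nu ← phi
  eps is a collider here and neither eps nor any of its descendants is conditioned on, so the collider stays closed — the path is blocked at eps.
Path 3: beta → delta ← nu ← phi
  delta is a collider here and neither delta nor any of its descendants is conditioned on, so the collider stays closed — the path is blocked at delta.
Path 4: beta → nu ← phi
  nu is a collider here and neither nu nor any of its descendants is conditioned on, so the collider stays closed — the path is blocked at nu.
Path 5: beta → eta → zeta ← eps ← sigma → delta ← nu ← phi
  eta is a chain here and eta is conditioned on, so the path is blocked at eta.
Path 6: beta → eta → zeta ← delta ← nu ← phi
  eta is a chain here and eta is conditioned on, so the path is blocked at eta.
All paths are blocked; beta ⊥ phi | {eta, sigma} holds.

Yes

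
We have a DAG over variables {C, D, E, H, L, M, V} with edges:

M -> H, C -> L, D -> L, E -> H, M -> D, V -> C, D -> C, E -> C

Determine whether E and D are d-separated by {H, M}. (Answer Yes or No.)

Enumerating the 3 paths from E to D and testing each for blocking by {H, M}:
Path 1: E → C ← D
  C is a collider here and neither C nor any of its descendants is conditioned on, so the collider stays closed — the path is blocked at C.
Path 2: E → C → L ← D
  L is a collider here and neither L nor any of its descendants is conditioned on, so the collider stays closed — the path is blocked at L.
Path 3: E → H ← M → D
  M is a fork here and M is conditioned on, so the path is blocked at M.
All paths are blocked; E ⊥ D | {H, M} holds.

Yes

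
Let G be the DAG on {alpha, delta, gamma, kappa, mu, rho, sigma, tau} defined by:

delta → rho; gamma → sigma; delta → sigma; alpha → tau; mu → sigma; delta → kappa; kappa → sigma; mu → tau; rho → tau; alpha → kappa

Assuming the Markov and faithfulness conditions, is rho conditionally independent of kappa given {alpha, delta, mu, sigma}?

We examine all 6 paths between rho and kappa:
  1. rho ← delta → sigma ← kappa — delta:fork[blocks]; sigma:collider[open] ⇒ blocked
  2. rho ← delta → sigma ← mu → tau ← alpha → kappa — delta:fork[blocks]; sigma:collider[open]; mu:fork[blocks]; tau:collider[blocks]; alpha:fork[blocks] ⇒ blocked
  3. rho ← delta → kappa — delta:fork[blocks] ⇒ blocked
  4. rho → tau ← alpha → kappa — tau:collider[blocks]; alpha:fork[blocks] ⇒ blocked
  5. rho → tau ← mu → sigma ← kappa — tau:collider[blocks]; mu:fork[blocks]; sigma:collider[open] ⇒ blocked
  6. rho → tau ← mu → sigma ← delta → kappa — tau:collider[blocks]; mu:fork[blocks]; sigma:collider[open]; delta:fork[blocks] ⇒ blocked
Since every path is blocked, d-separation holds.

Yes — rho and kappa are d-separated given {alpha, delta, mu, sigma}.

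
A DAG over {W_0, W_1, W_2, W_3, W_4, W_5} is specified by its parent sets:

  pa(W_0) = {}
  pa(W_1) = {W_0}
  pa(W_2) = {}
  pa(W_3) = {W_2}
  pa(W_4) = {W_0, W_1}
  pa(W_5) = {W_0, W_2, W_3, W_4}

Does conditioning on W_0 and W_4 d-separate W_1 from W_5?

There are 4 undirected paths between W_1 and W_5; checking each against the conditioning set {W_0, W_4}:
Path 1: W_1 ← W_0 → W_5
  W_0 is a fork here and W_0 is conditioned on, so the path is blocked at W_0.
Path 2: W_1 ← W_0 → W_4 → W_5
  W_0 is a fork here and W_0 is conditioned on, so the path is blocked at W_0.
Path 3: W_1 → W_4 → W_5
  W_4 is a chain here and W_4 is conditioned on, so the path is blocked at W_4.
Path 4: W_1 → W_4 ← W_0 → W_5
  W_0 is a fork here and W_0 is conditioned on, so the path is blocked at W_0.
Since every path is blocked, d-separation holds.

Yes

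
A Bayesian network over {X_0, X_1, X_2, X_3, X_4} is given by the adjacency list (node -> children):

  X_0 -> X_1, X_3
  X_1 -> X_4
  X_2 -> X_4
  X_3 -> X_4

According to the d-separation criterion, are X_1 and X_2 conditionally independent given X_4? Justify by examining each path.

There are 2 undirected paths between X_1 and X_2; checking each against the conditioning set {X_4}:
Path 1: X_1 → X_4 ← X_2
  X_4 is a collider and X_4 is conditioned on, which opens it — no node blocks this path, so it is active.
Path 2: X_1 ← X_0 → X_3 → X_4 ← X_2
  X_0 is a fork and X_0 is not conditioned on; X_3 is a chain and X_3 is not conditioned on; X_4 is a collider and X_4 is conditioned on, which opens it — no node blocks this path, so it is active.
Because an active path exists, X_1 and X_2 are not d-separated.

No — X_1 and X_2 are not d-separated given {X_4}.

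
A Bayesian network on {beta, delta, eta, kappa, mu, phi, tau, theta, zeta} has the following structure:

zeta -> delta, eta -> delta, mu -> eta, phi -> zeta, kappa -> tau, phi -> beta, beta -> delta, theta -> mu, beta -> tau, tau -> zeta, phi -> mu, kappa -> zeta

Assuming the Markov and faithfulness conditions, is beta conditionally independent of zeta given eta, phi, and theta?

No

Enumerating the 6 paths from beta to zeta and testing each for blocking by {eta, phi, theta}:
Path 1: beta → delta ← eta ← mu ← phi → zeta
  delta is a collider here and neither delta nor any of its descendants is conditioned on, so the collider stays closed — the path is blocked at delta.
Path 2: beta → delta ← zeta
  delta is a collider here and neither delta nor any of its descendants is conditioned on, so the collider stays closed — the path is blocked at delta.
Path 3: beta → tau ← kappa → zeta
  tau is a collider here and neither tau nor any of its descendants is conditioned on, so the collider stays closed — the path is blocked at tau.
Path 4: beta → tau → zeta
  tau is a chain and tau is not conditioned on — no node blocks this path, so it is active.
Path 5: beta ← phi → zeta
  phi is a fork here and phi is conditioned on, so the path is blocked at phi.
Path 6: beta ← phi → mu → eta → delta ← zeta
  phi is a fork here and phi is conditioned on, so the path is blocked at phi.
Because an active path exists, beta and zeta are not d-separated.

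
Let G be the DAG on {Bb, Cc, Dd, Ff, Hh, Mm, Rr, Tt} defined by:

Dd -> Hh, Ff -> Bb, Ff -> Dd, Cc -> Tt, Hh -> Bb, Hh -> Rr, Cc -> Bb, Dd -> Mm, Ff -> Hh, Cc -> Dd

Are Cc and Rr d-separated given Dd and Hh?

6 paths connect Cc and Rr; each must be blocked for d-separation to hold:
  1. Cc → Bb ← Hh → Rr — Bb:collider[blocks]; Hh:fork[blocks] ⇒ blocked
  2. Cc → Bb ← Ff → Hh → Rr — Bb:collider[blocks]; Ff:fork[open]; Hh:chain[blocks] ⇒ blocked
  3. Cc → Bb ← Ff → Dd → Hh → Rr — Bb:collider[blocks]; Ff:fork[open]; Dd:chain[blocks]; Hh:chain[blocks] ⇒ blocked
  4. Cc → Dd → Hh → Rr — Dd:chain[blocks]; Hh:chain[blocks] ⇒ blocked
  5. Cc → Dd ← Ff → Bb ← Hh → Rr — Dd:collider[open]; Ff:fork[open]; Bb:collider[blocks]; Hh:fork[blocks] ⇒ blocked
  6. Cc → Dd ← Ff → Hh → Rr — Dd:collider[open]; Ff:fork[open]; Hh:chain[blocks] ⇒ blocked
Every path is blocked, so Cc and Rr are d-separated given {Dd, Hh}.

Yes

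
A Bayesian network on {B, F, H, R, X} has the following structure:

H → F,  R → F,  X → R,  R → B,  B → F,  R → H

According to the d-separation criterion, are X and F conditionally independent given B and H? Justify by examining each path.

There are 3 undirected paths between X and F; checking each against the conditioning set {B, H}:
  1. X → R → H → F — R:chain[open]; H:chain[blocks] ⇒ blocked
  2. X → R → F — R:chain[open] ⇒ active
  3. X → R → B → F — R:chain[open]; B:chain[blocks] ⇒ blocked
Because an active path exists, X and F are not d-separated.

No — X and F are not d-separated given {B, H}.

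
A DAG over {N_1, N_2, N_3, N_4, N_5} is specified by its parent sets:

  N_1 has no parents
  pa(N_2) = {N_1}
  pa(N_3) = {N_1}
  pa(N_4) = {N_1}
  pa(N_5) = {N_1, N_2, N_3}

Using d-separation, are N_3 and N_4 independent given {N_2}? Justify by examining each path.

No

3 paths connect N_3 and N_4; each must be blocked for d-separation to hold:
Path 1: N_3 → N_5 ← N_1 → N_4
  N_5 is a collider here and neither N_5 nor any of its descendants is conditioned on, so the collider stays closed — the path is blocked at N_5.
Path 2: N_3 → N_5 ← N_2 ← N_1 → N_4
  N_5 is a collider here and neither N_5 nor any of its descendants is conditioned on, so the collider stays closed — the path is blocked at N_5.
Path 3: N_3 ← N_1 → N_4
  N_1 is a fork and N_1 is not conditioned on — no node blocks this path, so it is active.
At least one path is unblocked, so d-separation fails.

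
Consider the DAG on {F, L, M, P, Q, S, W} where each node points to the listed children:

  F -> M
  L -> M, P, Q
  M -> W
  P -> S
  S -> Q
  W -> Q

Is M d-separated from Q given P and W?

Enumerating the 3 paths from M to Q and testing each for blocking by {P, W}:
  1. M → W → Q — W:chain[blocks] ⇒ blocked
  2. M ← L → Q — L:fork[open] ⇒ active
  3. M ← L → P → S → Q — L:fork[open]; P:chain[blocks]; S:chain[open] ⇒ blocked
Since the path M ← L → Q is active, M and Q are not d-separated given {P, W}.

No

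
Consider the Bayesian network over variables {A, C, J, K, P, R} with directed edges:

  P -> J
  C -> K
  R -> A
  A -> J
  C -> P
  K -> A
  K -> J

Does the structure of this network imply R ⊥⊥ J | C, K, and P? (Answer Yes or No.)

No

There are 3 undirected paths between R and J; checking each against the conditioning set {C, K, P}:
  1. R → A ← K ← C → P → J — A:collider[blocks]; K:chain[blocks]; C:fork[blocks]; P:chain[blocks] ⇒ blocked
  2. R → A ← K → J — A:collider[blocks]; K:fork[blocks] ⇒ blocked
  3. R → A → J — A:chain[open] ⇒ active
Because an active path exists, R and J are not d-separated.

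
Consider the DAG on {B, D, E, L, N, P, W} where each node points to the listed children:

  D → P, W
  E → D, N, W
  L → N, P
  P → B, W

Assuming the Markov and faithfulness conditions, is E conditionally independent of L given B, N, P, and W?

5 paths connect E and L; each must be blocked for d-separation to hold:
Path 1: E → N ← L
  N is a collider and N is conditioned on, which opens it — no node blocks this path, so it is active.
Path 2: E → W ← P ← L
  P is a chain here and P is conditioned on, so the path is blocked at P.
Path 3: E → W ← D → P ← L
  W is a collider and W is conditioned on, which opens it; D is a fork and D is not conditioned on; P is a collider and P is conditioned on, which opens it — no node blocks this path, so it is active.
Path 4: E → D → P ← L
  D is a chain and D is not conditioned on; P is a collider and P is conditioned on, which opens it — no node blocks this path, so it is active.
Path 5: E → D → W ← P ← L
  P is a chain here and P is conditioned on, so the path is blocked at P.
At least one path is unblocked, so d-separation fails.

No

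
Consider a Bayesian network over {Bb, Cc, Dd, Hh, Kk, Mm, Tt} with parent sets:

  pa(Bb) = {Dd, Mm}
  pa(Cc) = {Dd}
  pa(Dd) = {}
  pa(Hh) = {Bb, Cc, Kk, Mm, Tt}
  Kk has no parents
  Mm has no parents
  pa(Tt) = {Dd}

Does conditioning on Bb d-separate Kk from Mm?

Yes

4 paths connect Kk and Mm; each must be blocked for d-separation to hold:
  1. Kk → Hh ← Mm — Hh:collider[blocks] ⇒ blocked
  2. Kk → Hh ← Cc ← Dd → Bb ← Mm — Hh:collider[blocks]; Cc:chain[open]; Dd:fork[open]; Bb:collider[open] ⇒ blocked
  3. Kk → Hh ← Tt ← Dd → Bb ← Mm — Hh:collider[blocks]; Tt:chain[open]; Dd:fork[open]; Bb:collider[open] ⇒ blocked
  4. Kk → Hh ← Bb ← Mm — Hh:collider[blocks]; Bb:chain[blocks] ⇒ blocked
All paths are blocked; Kk ⊥ Mm | {Bb} holds.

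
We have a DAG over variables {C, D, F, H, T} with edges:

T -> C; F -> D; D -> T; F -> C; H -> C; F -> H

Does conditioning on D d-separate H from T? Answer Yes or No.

Yes

There are 4 undirected paths between H and T; checking each against the conditioning set {D}:
  1. H → C ← T — C:collider[blocks] ⇒ blocked
  2. H → C ← F → D → T — C:collider[blocks]; F:fork[open]; D:chain[blocks] ⇒ blocked
  3. H ← F → C ← T — F:fork[open]; C:collider[blocks] ⇒ blocked
  4. H ← F → D → T — F:fork[open]; D:chain[blocks] ⇒ blocked
Every path is blocked, so H and T are d-separated given {D}.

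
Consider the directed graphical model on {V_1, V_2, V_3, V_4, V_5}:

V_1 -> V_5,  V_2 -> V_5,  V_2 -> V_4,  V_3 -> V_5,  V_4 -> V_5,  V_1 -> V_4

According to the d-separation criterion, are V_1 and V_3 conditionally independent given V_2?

Yes

Enumerating the 3 paths from V_1 to V_3 and testing each for blocking by {V_2}:
Path 1: V_1 → V_5 ← V_3
  V_5 is a collider here and neither V_5 nor any of its descendants is conditioned on, so the collider stays closed — the path is blocked at V_5.
Path 2: V_1 → V_4 → V_5 ← V_3
  V_5 is a collider here and neither V_5 nor any of its descendants is conditioned on, so the collider stays closed — the path is blocked at V_5.
Path 3: V_1 → V_4 ← V_2 → V_5 ← V_3
  V_4 is a collider here and neither V_4 nor any of its descendants is conditioned on, so the collider stays closed — the path is blocked at V_4.
All paths are blocked; V_1 ⊥ V_3 | {V_2} holds.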